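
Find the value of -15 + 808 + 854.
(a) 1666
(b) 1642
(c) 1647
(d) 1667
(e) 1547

First: -15 + 808 = 793
Then: 793 + 854 = 1647
c) 1647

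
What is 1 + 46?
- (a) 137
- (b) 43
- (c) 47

1 + 46 = 47
c) 47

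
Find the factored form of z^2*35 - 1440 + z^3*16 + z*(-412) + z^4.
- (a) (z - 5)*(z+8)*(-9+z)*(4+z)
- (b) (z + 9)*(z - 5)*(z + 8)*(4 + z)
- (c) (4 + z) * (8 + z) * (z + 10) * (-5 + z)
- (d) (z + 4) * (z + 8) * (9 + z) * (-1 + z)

We need to factor z^2*35 - 1440 + z^3*16 + z*(-412) + z^4.
The factored form is (z + 9)*(z - 5)*(z + 8)*(4 + z).
b) (z + 9)*(z - 5)*(z + 8)*(4 + z)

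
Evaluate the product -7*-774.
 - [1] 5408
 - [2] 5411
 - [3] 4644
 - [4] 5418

-7 * -774 = 5418
4) 5418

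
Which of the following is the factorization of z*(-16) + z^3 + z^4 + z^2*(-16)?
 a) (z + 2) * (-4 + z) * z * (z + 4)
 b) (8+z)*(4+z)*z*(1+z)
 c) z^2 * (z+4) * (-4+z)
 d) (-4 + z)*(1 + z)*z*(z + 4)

We need to factor z*(-16) + z^3 + z^4 + z^2*(-16).
The factored form is (-4 + z)*(1 + z)*z*(z + 4).
d) (-4 + z)*(1 + z)*z*(z + 4)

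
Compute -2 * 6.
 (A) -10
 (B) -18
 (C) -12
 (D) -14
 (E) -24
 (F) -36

-2 * 6 = -12
C) -12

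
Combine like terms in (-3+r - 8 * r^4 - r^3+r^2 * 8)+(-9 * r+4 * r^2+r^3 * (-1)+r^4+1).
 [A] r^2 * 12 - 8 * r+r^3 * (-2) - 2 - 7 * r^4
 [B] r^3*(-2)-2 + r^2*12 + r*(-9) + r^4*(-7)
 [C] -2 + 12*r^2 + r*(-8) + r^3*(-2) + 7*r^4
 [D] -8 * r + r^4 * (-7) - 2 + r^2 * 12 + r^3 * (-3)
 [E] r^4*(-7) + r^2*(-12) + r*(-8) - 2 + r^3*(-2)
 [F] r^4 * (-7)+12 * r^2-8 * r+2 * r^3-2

Adding the polynomials and combining like terms:
(-3 + r - 8*r^4 - r^3 + r^2*8) + (-9*r + 4*r^2 + r^3*(-1) + r^4 + 1)
= r^2 * 12 - 8 * r+r^3 * (-2) - 2 - 7 * r^4
A) r^2 * 12 - 8 * r+r^3 * (-2) - 2 - 7 * r^4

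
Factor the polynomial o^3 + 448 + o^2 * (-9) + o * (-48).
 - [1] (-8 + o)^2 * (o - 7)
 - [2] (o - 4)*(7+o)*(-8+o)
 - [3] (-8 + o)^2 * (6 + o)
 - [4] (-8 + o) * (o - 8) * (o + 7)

We need to factor o^3 + 448 + o^2 * (-9) + o * (-48).
The factored form is (-8 + o) * (o - 8) * (o + 7).
4) (-8 + o) * (o - 8) * (o + 7)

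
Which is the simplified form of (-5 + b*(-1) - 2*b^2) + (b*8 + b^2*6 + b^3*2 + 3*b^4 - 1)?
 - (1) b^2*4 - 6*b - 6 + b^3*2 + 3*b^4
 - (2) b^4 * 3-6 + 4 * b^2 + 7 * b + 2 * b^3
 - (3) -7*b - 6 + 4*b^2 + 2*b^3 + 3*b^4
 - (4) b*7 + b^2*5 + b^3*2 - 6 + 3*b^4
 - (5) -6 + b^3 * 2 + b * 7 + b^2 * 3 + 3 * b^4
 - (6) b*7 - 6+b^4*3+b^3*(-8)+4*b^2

Adding the polynomials and combining like terms:
(-5 + b*(-1) - 2*b^2) + (b*8 + b^2*6 + b^3*2 + 3*b^4 - 1)
= b^4 * 3-6 + 4 * b^2 + 7 * b + 2 * b^3
2) b^4 * 3-6 + 4 * b^2 + 7 * b + 2 * b^3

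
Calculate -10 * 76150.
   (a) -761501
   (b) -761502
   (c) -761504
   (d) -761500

-10 * 76150 = -761500
d) -761500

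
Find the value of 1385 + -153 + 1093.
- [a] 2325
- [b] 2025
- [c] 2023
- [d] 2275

First: 1385 + -153 = 1232
Then: 1232 + 1093 = 2325
a) 2325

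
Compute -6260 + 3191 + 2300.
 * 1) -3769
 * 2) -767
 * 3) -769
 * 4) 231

First: -6260 + 3191 = -3069
Then: -3069 + 2300 = -769
3) -769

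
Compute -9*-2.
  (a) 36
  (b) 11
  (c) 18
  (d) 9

-9 * -2 = 18
c) 18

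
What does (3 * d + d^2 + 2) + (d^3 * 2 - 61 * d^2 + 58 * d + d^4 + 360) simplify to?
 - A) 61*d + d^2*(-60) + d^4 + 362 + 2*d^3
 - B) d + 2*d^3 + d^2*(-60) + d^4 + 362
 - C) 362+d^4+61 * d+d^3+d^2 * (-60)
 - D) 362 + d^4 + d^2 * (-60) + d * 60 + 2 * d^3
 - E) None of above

Adding the polynomials and combining like terms:
(3*d + d^2 + 2) + (d^3*2 - 61*d^2 + 58*d + d^4 + 360)
= 61*d + d^2*(-60) + d^4 + 362 + 2*d^3
A) 61*d + d^2*(-60) + d^4 + 362 + 2*d^3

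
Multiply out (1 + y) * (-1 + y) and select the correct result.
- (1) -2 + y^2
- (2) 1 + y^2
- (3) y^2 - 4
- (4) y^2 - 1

Expanding (1 + y) * (-1 + y):
= y^2 - 1
4) y^2 - 1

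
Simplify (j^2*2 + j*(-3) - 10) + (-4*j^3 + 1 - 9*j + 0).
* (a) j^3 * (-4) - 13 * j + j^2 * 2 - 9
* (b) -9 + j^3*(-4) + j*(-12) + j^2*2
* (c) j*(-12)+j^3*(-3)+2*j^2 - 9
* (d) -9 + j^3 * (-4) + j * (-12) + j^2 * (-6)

Adding the polynomials and combining like terms:
(j^2*2 + j*(-3) - 10) + (-4*j^3 + 1 - 9*j + 0)
= -9 + j^3*(-4) + j*(-12) + j^2*2
b) -9 + j^3*(-4) + j*(-12) + j^2*2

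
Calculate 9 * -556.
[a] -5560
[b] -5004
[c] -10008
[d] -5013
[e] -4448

9 * -556 = -5004
b) -5004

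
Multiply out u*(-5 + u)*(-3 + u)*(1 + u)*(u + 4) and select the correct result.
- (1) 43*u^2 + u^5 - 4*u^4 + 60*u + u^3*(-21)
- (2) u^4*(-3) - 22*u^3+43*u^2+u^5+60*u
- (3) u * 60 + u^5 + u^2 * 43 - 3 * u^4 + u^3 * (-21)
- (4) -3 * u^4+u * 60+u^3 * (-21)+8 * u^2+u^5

Expanding u*(-5 + u)*(-3 + u)*(1 + u)*(u + 4):
= u * 60 + u^5 + u^2 * 43 - 3 * u^4 + u^3 * (-21)
3) u * 60 + u^5 + u^2 * 43 - 3 * u^4 + u^3 * (-21)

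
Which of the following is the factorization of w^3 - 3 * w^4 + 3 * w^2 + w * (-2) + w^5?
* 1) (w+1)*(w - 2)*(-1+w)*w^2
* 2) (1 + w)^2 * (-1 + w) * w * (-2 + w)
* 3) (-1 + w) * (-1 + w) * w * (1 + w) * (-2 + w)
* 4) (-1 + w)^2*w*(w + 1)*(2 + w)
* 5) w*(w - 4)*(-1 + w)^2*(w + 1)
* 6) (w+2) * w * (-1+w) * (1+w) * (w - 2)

We need to factor w^3 - 3 * w^4 + 3 * w^2 + w * (-2) + w^5.
The factored form is (-1 + w) * (-1 + w) * w * (1 + w) * (-2 + w).
3) (-1 + w) * (-1 + w) * w * (1 + w) * (-2 + w)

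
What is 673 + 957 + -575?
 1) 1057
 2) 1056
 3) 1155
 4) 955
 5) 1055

First: 673 + 957 = 1630
Then: 1630 + -575 = 1055
5) 1055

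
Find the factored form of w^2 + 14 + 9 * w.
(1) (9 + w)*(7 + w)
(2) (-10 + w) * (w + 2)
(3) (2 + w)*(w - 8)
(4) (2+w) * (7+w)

We need to factor w^2 + 14 + 9 * w.
The factored form is (2+w) * (7+w).
4) (2+w) * (7+w)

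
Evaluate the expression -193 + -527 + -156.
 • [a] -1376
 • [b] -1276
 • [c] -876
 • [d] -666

First: -193 + -527 = -720
Then: -720 + -156 = -876
c) -876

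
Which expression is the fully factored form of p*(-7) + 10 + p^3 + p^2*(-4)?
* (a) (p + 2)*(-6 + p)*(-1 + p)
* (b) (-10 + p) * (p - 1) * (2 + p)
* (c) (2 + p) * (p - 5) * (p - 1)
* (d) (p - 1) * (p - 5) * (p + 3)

We need to factor p*(-7) + 10 + p^3 + p^2*(-4).
The factored form is (2 + p) * (p - 5) * (p - 1).
c) (2 + p) * (p - 5) * (p - 1)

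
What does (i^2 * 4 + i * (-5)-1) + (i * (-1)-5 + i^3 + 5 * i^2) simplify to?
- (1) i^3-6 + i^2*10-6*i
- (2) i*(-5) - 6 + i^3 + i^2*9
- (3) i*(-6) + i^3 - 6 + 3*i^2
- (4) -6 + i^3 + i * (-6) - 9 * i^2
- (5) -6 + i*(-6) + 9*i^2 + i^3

Adding the polynomials and combining like terms:
(i^2*4 + i*(-5) - 1) + (i*(-1) - 5 + i^3 + 5*i^2)
= -6 + i*(-6) + 9*i^2 + i^3
5) -6 + i*(-6) + 9*i^2 + i^3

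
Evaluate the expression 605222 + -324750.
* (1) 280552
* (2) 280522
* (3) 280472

605222 + -324750 = 280472
3) 280472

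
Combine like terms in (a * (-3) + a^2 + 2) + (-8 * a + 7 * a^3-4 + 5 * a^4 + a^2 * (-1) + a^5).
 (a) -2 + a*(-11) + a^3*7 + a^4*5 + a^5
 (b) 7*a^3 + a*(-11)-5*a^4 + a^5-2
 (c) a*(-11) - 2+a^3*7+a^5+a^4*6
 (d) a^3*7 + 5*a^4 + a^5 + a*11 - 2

Adding the polynomials and combining like terms:
(a*(-3) + a^2 + 2) + (-8*a + 7*a^3 - 4 + 5*a^4 + a^2*(-1) + a^5)
= -2 + a*(-11) + a^3*7 + a^4*5 + a^5
a) -2 + a*(-11) + a^3*7 + a^4*5 + a^5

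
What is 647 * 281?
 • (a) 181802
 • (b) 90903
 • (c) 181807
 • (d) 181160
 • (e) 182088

647 * 281 = 181807
c) 181807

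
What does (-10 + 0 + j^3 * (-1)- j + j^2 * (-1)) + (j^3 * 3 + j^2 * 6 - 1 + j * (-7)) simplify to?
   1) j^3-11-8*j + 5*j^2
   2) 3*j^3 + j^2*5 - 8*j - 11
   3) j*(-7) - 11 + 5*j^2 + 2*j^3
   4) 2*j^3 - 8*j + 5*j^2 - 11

Adding the polynomials and combining like terms:
(-10 + 0 + j^3*(-1) - j + j^2*(-1)) + (j^3*3 + j^2*6 - 1 + j*(-7))
= 2*j^3 - 8*j + 5*j^2 - 11
4) 2*j^3 - 8*j + 5*j^2 - 11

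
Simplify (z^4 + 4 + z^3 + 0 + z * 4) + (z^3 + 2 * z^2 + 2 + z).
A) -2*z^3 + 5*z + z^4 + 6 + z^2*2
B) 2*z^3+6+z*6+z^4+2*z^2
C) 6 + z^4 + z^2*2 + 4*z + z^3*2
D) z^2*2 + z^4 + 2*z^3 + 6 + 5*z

Adding the polynomials and combining like terms:
(z^4 + 4 + z^3 + 0 + z*4) + (z^3 + 2*z^2 + 2 + z)
= z^2*2 + z^4 + 2*z^3 + 6 + 5*z
D) z^2*2 + z^4 + 2*z^3 + 6 + 5*z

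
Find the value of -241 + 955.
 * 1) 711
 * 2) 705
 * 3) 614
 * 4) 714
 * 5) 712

-241 + 955 = 714
4) 714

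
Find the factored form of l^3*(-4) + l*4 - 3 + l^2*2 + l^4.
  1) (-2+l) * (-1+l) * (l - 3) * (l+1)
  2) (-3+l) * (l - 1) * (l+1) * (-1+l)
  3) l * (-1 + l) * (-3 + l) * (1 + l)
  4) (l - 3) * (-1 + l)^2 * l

We need to factor l^3*(-4) + l*4 - 3 + l^2*2 + l^4.
The factored form is (-3+l) * (l - 1) * (l+1) * (-1+l).
2) (-3+l) * (l - 1) * (l+1) * (-1+l)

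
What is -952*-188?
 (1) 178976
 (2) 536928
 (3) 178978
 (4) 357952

-952 * -188 = 178976
1) 178976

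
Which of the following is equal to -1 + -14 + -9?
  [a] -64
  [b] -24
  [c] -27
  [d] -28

First: -1 + -14 = -15
Then: -15 + -9 = -24
b) -24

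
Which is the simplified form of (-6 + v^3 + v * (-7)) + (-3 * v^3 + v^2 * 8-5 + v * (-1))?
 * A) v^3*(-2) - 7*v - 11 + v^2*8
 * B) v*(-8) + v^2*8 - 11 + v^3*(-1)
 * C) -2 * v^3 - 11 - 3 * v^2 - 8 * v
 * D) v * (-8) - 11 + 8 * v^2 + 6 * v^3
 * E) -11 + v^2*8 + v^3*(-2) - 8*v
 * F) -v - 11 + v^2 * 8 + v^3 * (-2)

Adding the polynomials and combining like terms:
(-6 + v^3 + v*(-7)) + (-3*v^3 + v^2*8 - 5 + v*(-1))
= -11 + v^2*8 + v^3*(-2) - 8*v
E) -11 + v^2*8 + v^3*(-2) - 8*v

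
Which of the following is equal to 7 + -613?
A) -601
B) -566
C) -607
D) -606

7 + -613 = -606
D) -606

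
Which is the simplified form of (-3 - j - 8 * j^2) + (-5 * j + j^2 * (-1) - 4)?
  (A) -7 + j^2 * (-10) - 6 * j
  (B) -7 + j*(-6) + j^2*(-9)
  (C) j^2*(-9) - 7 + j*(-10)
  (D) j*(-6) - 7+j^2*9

Adding the polynomials and combining like terms:
(-3 - j - 8*j^2) + (-5*j + j^2*(-1) - 4)
= -7 + j*(-6) + j^2*(-9)
B) -7 + j*(-6) + j^2*(-9)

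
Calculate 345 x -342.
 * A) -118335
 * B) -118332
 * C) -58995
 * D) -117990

345 * -342 = -117990
D) -117990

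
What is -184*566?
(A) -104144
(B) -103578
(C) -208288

-184 * 566 = -104144
A) -104144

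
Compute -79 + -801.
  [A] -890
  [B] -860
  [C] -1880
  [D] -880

-79 + -801 = -880
D) -880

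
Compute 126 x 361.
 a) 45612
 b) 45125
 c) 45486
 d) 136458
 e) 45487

126 * 361 = 45486
c) 45486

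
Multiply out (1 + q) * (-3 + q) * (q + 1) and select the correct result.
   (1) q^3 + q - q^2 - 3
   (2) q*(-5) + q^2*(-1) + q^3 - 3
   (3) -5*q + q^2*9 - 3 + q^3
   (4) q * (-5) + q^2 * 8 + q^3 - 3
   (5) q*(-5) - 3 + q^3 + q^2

Expanding (1 + q) * (-3 + q) * (q + 1):
= q*(-5) + q^2*(-1) + q^3 - 3
2) q*(-5) + q^2*(-1) + q^3 - 3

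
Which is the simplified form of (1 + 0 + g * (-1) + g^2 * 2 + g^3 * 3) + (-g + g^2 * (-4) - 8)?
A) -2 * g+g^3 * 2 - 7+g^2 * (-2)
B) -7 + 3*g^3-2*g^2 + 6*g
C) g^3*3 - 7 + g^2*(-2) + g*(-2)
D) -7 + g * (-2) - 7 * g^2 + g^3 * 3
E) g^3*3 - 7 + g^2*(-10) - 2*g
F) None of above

Adding the polynomials and combining like terms:
(1 + 0 + g*(-1) + g^2*2 + g^3*3) + (-g + g^2*(-4) - 8)
= g^3*3 - 7 + g^2*(-2) + g*(-2)
C) g^3*3 - 7 + g^2*(-2) + g*(-2)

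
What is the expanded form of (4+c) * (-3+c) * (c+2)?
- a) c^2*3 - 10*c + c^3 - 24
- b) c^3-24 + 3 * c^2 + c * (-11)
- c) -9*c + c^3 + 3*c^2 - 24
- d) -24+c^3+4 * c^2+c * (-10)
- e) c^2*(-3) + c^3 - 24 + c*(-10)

Expanding (4+c) * (-3+c) * (c+2):
= c^2*3 - 10*c + c^3 - 24
a) c^2*3 - 10*c + c^3 - 24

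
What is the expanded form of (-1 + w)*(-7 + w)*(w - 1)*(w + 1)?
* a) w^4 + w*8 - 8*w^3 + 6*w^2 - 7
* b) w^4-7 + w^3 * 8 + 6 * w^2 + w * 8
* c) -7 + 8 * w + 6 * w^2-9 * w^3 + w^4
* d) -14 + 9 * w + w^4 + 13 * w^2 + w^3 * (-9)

Expanding (-1 + w)*(-7 + w)*(w - 1)*(w + 1):
= w^4 + w*8 - 8*w^3 + 6*w^2 - 7
a) w^4 + w*8 - 8*w^3 + 6*w^2 - 7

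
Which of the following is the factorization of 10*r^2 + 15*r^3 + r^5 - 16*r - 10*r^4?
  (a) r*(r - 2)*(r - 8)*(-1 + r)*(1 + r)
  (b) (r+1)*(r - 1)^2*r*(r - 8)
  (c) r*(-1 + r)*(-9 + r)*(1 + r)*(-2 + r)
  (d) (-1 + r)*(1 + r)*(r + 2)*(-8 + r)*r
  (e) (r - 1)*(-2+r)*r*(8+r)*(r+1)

We need to factor 10*r^2 + 15*r^3 + r^5 - 16*r - 10*r^4.
The factored form is r*(r - 2)*(r - 8)*(-1 + r)*(1 + r).
a) r*(r - 2)*(r - 8)*(-1 + r)*(1 + r)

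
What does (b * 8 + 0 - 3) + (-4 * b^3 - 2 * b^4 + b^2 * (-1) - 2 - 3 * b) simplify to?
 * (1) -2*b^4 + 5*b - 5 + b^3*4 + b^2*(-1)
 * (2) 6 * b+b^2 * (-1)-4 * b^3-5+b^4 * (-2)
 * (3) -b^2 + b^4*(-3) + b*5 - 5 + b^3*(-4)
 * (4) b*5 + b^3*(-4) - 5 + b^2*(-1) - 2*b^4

Adding the polynomials and combining like terms:
(b*8 + 0 - 3) + (-4*b^3 - 2*b^4 + b^2*(-1) - 2 - 3*b)
= b*5 + b^3*(-4) - 5 + b^2*(-1) - 2*b^4
4) b*5 + b^3*(-4) - 5 + b^2*(-1) - 2*b^4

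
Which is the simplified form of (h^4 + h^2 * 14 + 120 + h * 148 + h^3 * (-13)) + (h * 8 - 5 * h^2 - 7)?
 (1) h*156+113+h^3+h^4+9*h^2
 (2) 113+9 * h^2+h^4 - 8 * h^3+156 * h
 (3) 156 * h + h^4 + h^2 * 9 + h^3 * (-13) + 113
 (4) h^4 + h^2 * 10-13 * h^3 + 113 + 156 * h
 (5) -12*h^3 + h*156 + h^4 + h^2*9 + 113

Adding the polynomials and combining like terms:
(h^4 + h^2*14 + 120 + h*148 + h^3*(-13)) + (h*8 - 5*h^2 - 7)
= 156 * h + h^4 + h^2 * 9 + h^3 * (-13) + 113
3) 156 * h + h^4 + h^2 * 9 + h^3 * (-13) + 113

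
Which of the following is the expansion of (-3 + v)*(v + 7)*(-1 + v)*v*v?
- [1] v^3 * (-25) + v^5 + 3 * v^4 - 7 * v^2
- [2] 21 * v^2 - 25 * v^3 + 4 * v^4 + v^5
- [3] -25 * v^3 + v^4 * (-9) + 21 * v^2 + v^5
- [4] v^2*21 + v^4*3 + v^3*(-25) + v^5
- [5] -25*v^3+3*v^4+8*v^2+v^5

Expanding (-3 + v)*(v + 7)*(-1 + v)*v*v:
= v^2*21 + v^4*3 + v^3*(-25) + v^5
4) v^2*21 + v^4*3 + v^3*(-25) + v^5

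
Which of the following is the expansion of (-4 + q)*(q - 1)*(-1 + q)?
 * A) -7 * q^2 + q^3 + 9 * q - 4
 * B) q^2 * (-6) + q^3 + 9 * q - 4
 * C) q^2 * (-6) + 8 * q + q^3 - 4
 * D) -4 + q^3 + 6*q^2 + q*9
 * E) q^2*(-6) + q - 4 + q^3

Expanding (-4 + q)*(q - 1)*(-1 + q):
= q^2 * (-6) + q^3 + 9 * q - 4
B) q^2 * (-6) + q^3 + 9 * q - 4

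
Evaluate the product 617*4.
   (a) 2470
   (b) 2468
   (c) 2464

617 * 4 = 2468
b) 2468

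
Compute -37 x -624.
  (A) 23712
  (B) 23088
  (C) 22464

-37 * -624 = 23088
B) 23088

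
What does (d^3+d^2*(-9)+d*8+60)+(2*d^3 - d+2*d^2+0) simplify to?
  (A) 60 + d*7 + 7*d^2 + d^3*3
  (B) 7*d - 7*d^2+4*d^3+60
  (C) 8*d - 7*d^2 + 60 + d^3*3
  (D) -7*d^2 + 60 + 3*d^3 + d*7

Adding the polynomials and combining like terms:
(d^3 + d^2*(-9) + d*8 + 60) + (2*d^3 - d + 2*d^2 + 0)
= -7*d^2 + 60 + 3*d^3 + d*7
D) -7*d^2 + 60 + 3*d^3 + d*7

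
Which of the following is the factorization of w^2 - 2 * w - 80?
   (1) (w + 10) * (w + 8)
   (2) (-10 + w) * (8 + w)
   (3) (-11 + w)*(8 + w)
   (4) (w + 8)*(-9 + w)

We need to factor w^2 - 2 * w - 80.
The factored form is (-10 + w) * (8 + w).
2) (-10 + w) * (8 + w)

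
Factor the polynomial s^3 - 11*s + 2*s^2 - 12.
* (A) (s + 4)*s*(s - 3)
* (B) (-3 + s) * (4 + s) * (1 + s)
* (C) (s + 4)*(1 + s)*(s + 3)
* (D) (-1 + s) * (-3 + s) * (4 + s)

We need to factor s^3 - 11*s + 2*s^2 - 12.
The factored form is (-3 + s) * (4 + s) * (1 + s).
B) (-3 + s) * (4 + s) * (1 + s)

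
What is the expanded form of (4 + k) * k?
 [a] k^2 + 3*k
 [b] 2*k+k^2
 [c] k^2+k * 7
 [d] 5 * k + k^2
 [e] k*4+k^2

Expanding (4 + k) * k:
= k*4+k^2
e) k*4+k^2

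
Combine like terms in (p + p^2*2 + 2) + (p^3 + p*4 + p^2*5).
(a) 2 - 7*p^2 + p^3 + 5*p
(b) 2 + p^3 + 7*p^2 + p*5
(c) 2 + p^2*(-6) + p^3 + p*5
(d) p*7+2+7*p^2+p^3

Adding the polynomials and combining like terms:
(p + p^2*2 + 2) + (p^3 + p*4 + p^2*5)
= 2 + p^3 + 7*p^2 + p*5
b) 2 + p^3 + 7*p^2 + p*5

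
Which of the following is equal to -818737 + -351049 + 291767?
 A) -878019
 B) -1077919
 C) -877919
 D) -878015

First: -818737 + -351049 = -1169786
Then: -1169786 + 291767 = -878019
A) -878019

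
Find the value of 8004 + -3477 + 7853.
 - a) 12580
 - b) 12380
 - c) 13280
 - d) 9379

First: 8004 + -3477 = 4527
Then: 4527 + 7853 = 12380
b) 12380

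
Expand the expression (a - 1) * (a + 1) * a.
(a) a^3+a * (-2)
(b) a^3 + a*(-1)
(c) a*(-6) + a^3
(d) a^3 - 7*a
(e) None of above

Expanding (a - 1) * (a + 1) * a:
= a^3 + a*(-1)
b) a^3 + a*(-1)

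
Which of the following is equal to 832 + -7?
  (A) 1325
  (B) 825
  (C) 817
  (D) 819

832 + -7 = 825
B) 825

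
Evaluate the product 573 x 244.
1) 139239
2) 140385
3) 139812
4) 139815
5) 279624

573 * 244 = 139812
3) 139812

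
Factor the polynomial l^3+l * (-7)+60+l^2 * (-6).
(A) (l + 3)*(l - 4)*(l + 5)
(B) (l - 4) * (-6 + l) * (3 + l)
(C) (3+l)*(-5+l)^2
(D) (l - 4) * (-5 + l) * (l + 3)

We need to factor l^3+l * (-7)+60+l^2 * (-6).
The factored form is (l - 4) * (-5 + l) * (l + 3).
D) (l - 4) * (-5 + l) * (l + 3)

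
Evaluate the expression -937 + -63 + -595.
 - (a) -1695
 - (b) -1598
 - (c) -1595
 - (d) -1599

First: -937 + -63 = -1000
Then: -1000 + -595 = -1595
c) -1595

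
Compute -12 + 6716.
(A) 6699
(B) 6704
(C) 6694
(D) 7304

-12 + 6716 = 6704
B) 6704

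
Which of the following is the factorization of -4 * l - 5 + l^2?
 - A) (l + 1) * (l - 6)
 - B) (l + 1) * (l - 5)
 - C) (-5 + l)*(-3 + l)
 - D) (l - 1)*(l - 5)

We need to factor -4 * l - 5 + l^2.
The factored form is (l + 1) * (l - 5).
B) (l + 1) * (l - 5)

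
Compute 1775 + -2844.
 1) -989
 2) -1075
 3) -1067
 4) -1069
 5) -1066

1775 + -2844 = -1069
4) -1069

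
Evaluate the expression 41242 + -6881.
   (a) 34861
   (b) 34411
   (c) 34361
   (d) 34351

41242 + -6881 = 34361
c) 34361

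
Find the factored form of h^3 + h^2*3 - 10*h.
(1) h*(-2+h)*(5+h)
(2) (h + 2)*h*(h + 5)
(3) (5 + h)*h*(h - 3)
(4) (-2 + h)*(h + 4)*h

We need to factor h^3 + h^2*3 - 10*h.
The factored form is h*(-2+h)*(5+h).
1) h*(-2+h)*(5+h)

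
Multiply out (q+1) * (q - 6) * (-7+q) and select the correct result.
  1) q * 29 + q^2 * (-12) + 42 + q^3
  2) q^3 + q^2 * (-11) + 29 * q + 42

Expanding (q+1) * (q - 6) * (-7+q):
= q * 29 + q^2 * (-12) + 42 + q^3
1) q * 29 + q^2 * (-12) + 42 + q^3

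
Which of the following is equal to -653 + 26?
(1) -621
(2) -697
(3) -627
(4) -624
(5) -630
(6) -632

-653 + 26 = -627
3) -627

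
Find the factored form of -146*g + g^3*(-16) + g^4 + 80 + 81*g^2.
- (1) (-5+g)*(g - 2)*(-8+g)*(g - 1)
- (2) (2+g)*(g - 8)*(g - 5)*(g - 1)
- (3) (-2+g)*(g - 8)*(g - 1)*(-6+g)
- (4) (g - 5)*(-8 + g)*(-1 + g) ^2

We need to factor -146*g + g^3*(-16) + g^4 + 80 + 81*g^2.
The factored form is (-5+g)*(g - 2)*(-8+g)*(g - 1).
1) (-5+g)*(g - 2)*(-8+g)*(g - 1)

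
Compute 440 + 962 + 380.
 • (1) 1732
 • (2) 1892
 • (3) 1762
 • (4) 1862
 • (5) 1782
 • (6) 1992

First: 440 + 962 = 1402
Then: 1402 + 380 = 1782
5) 1782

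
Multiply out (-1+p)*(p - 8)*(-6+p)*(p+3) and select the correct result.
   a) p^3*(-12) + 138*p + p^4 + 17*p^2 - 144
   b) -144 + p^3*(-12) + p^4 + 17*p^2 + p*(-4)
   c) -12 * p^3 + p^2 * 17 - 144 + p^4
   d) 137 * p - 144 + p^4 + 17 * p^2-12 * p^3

Expanding (-1+p)*(p - 8)*(-6+p)*(p+3):
= p^3*(-12) + 138*p + p^4 + 17*p^2 - 144
a) p^3*(-12) + 138*p + p^4 + 17*p^2 - 144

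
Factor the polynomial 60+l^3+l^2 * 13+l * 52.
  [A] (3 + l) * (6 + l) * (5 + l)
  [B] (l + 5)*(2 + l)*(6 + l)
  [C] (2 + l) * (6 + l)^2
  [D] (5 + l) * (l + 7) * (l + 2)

We need to factor 60+l^3+l^2 * 13+l * 52.
The factored form is (l + 5)*(2 + l)*(6 + l).
B) (l + 5)*(2 + l)*(6 + l)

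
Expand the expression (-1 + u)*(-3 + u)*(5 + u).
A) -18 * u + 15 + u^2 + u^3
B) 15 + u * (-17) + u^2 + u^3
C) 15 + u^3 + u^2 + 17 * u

Expanding (-1 + u)*(-3 + u)*(5 + u):
= 15 + u * (-17) + u^2 + u^3
B) 15 + u * (-17) + u^2 + u^3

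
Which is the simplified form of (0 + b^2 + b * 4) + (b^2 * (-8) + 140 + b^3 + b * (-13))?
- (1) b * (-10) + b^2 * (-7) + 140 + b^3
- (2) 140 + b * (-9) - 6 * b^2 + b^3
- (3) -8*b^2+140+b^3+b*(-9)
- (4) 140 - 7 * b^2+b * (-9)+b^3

Adding the polynomials and combining like terms:
(0 + b^2 + b*4) + (b^2*(-8) + 140 + b^3 + b*(-13))
= 140 - 7 * b^2+b * (-9)+b^3
4) 140 - 7 * b^2+b * (-9)+b^3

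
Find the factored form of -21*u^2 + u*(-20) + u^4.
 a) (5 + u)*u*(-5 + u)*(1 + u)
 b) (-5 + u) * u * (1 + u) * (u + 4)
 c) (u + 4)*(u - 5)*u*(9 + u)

We need to factor -21*u^2 + u*(-20) + u^4.
The factored form is (-5 + u) * u * (1 + u) * (u + 4).
b) (-5 + u) * u * (1 + u) * (u + 4)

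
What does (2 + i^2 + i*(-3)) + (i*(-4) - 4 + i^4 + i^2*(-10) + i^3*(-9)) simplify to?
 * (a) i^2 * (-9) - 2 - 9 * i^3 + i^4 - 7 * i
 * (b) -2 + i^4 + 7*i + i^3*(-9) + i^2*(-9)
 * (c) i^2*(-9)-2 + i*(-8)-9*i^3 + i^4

Adding the polynomials and combining like terms:
(2 + i^2 + i*(-3)) + (i*(-4) - 4 + i^4 + i^2*(-10) + i^3*(-9))
= i^2 * (-9) - 2 - 9 * i^3 + i^4 - 7 * i
a) i^2 * (-9) - 2 - 9 * i^3 + i^4 - 7 * i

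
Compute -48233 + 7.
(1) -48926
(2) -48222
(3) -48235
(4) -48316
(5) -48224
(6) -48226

-48233 + 7 = -48226
6) -48226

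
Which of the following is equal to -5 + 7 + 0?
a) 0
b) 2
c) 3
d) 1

First: -5 + 7 = 2
Then: 2 + 0 = 2
b) 2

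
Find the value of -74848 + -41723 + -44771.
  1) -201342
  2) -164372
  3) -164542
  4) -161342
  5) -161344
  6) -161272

First: -74848 + -41723 = -116571
Then: -116571 + -44771 = -161342
4) -161342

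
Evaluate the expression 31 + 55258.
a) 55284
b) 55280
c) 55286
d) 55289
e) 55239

31 + 55258 = 55289
d) 55289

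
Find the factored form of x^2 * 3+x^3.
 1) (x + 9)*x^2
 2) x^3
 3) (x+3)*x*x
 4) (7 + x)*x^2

We need to factor x^2 * 3+x^3.
The factored form is (x+3)*x*x.
3) (x+3)*x*x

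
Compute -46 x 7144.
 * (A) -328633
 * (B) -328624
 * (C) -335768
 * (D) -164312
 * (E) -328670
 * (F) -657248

-46 * 7144 = -328624
B) -328624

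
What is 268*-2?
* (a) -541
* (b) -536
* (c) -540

268 * -2 = -536
b) -536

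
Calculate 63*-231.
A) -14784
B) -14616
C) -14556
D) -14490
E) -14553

63 * -231 = -14553
E) -14553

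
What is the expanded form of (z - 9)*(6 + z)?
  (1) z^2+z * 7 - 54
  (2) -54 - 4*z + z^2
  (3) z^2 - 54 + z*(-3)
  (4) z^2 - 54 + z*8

Expanding (z - 9)*(6 + z):
= z^2 - 54 + z*(-3)
3) z^2 - 54 + z*(-3)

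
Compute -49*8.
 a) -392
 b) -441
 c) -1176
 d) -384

-49 * 8 = -392
a) -392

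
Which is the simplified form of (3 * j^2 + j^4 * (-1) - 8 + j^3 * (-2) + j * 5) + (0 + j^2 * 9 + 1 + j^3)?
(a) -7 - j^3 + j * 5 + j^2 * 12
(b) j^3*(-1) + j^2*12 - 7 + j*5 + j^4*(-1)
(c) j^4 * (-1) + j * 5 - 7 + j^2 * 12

Adding the polynomials and combining like terms:
(3*j^2 + j^4*(-1) - 8 + j^3*(-2) + j*5) + (0 + j^2*9 + 1 + j^3)
= j^3*(-1) + j^2*12 - 7 + j*5 + j^4*(-1)
b) j^3*(-1) + j^2*12 - 7 + j*5 + j^4*(-1)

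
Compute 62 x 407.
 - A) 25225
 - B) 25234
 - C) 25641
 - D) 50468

62 * 407 = 25234
B) 25234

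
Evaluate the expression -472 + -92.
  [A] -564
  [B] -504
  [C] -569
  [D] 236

-472 + -92 = -564
A) -564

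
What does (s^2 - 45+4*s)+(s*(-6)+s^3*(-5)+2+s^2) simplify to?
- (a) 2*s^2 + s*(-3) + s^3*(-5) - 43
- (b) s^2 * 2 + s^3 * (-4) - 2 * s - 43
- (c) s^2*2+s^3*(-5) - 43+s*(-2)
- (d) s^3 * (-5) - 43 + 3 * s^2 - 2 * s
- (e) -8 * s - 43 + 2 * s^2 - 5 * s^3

Adding the polynomials and combining like terms:
(s^2 - 45 + 4*s) + (s*(-6) + s^3*(-5) + 2 + s^2)
= s^2*2+s^3*(-5) - 43+s*(-2)
c) s^2*2+s^3*(-5) - 43+s*(-2)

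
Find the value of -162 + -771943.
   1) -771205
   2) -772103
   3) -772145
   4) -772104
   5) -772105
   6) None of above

-162 + -771943 = -772105
5) -772105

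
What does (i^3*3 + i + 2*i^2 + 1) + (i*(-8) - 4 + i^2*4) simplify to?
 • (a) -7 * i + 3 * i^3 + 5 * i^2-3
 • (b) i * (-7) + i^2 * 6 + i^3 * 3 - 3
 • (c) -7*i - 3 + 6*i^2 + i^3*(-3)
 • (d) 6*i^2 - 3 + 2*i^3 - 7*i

Adding the polynomials and combining like terms:
(i^3*3 + i + 2*i^2 + 1) + (i*(-8) - 4 + i^2*4)
= i * (-7) + i^2 * 6 + i^3 * 3 - 3
b) i * (-7) + i^2 * 6 + i^3 * 3 - 3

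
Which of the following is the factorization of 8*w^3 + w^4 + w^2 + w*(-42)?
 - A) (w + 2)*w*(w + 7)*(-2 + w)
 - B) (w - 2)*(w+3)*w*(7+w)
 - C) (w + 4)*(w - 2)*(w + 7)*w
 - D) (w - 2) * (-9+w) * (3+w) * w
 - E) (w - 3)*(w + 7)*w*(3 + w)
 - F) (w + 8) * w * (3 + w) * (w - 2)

We need to factor 8*w^3 + w^4 + w^2 + w*(-42).
The factored form is (w - 2)*(w+3)*w*(7+w).
B) (w - 2)*(w+3)*w*(7+w)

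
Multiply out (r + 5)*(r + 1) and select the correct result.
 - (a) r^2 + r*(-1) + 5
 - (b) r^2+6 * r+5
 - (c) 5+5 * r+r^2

Expanding (r + 5)*(r + 1):
= r^2+6 * r+5
b) r^2+6 * r+5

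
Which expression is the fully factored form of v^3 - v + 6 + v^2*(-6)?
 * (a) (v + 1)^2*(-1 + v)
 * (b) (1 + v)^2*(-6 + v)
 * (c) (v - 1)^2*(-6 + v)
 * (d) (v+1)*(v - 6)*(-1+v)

We need to factor v^3 - v + 6 + v^2*(-6).
The factored form is (v+1)*(v - 6)*(-1+v).
d) (v+1)*(v - 6)*(-1+v)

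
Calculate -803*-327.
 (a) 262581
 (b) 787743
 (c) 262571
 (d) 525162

-803 * -327 = 262581
a) 262581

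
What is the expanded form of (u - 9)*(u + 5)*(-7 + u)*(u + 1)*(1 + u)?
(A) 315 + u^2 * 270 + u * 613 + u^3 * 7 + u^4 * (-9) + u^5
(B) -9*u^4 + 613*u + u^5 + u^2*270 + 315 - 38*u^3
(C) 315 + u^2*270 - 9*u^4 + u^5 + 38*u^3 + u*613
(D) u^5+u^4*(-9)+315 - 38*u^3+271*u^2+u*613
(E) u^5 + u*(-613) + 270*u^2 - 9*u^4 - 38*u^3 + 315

Expanding (u - 9)*(u + 5)*(-7 + u)*(u + 1)*(1 + u):
= -9*u^4 + 613*u + u^5 + u^2*270 + 315 - 38*u^3
B) -9*u^4 + 613*u + u^5 + u^2*270 + 315 - 38*u^3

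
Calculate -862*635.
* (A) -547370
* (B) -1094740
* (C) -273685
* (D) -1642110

-862 * 635 = -547370
A) -547370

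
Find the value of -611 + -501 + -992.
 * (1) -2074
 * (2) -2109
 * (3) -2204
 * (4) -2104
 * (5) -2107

First: -611 + -501 = -1112
Then: -1112 + -992 = -2104
4) -2104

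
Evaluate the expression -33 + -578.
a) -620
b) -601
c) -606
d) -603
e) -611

-33 + -578 = -611
e) -611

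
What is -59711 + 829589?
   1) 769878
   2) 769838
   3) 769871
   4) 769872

-59711 + 829589 = 769878
1) 769878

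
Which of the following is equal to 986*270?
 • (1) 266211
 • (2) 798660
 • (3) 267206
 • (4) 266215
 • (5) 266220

986 * 270 = 266220
5) 266220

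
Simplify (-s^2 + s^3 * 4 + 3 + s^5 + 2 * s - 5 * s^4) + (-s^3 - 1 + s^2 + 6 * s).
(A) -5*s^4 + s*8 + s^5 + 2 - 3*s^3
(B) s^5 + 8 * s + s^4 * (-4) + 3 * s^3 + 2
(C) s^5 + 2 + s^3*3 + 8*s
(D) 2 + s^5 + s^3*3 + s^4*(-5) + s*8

Adding the polynomials and combining like terms:
(-s^2 + s^3*4 + 3 + s^5 + 2*s - 5*s^4) + (-s^3 - 1 + s^2 + 6*s)
= 2 + s^5 + s^3*3 + s^4*(-5) + s*8
D) 2 + s^5 + s^3*3 + s^4*(-5) + s*8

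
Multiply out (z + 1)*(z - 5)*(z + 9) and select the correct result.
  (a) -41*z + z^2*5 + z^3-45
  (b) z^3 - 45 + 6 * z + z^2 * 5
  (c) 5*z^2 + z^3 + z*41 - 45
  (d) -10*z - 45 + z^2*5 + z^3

Expanding (z + 1)*(z - 5)*(z + 9):
= -41*z + z^2*5 + z^3-45
a) -41*z + z^2*5 + z^3-45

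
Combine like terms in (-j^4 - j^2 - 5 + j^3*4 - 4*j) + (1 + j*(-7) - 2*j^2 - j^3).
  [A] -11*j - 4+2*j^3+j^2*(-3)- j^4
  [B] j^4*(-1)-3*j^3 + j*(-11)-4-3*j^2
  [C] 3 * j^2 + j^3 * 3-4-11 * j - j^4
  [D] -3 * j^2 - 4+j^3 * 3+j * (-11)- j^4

Adding the polynomials and combining like terms:
(-j^4 - j^2 - 5 + j^3*4 - 4*j) + (1 + j*(-7) - 2*j^2 - j^3)
= -3 * j^2 - 4+j^3 * 3+j * (-11)- j^4
D) -3 * j^2 - 4+j^3 * 3+j * (-11)- j^4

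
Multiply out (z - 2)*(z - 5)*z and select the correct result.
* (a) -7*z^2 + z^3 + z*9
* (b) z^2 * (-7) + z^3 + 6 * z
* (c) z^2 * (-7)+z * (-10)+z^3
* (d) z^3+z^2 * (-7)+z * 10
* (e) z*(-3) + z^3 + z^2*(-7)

Expanding (z - 2)*(z - 5)*z:
= z^3+z^2 * (-7)+z * 10
d) z^3+z^2 * (-7)+z * 10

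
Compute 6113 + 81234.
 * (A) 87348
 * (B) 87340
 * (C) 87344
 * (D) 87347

6113 + 81234 = 87347
D) 87347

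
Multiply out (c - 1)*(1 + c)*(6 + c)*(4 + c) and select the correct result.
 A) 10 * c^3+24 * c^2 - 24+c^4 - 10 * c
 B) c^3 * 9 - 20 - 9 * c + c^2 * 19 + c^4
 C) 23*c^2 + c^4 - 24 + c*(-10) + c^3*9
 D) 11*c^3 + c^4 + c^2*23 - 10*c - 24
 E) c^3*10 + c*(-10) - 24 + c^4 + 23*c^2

Expanding (c - 1)*(1 + c)*(6 + c)*(4 + c):
= c^3*10 + c*(-10) - 24 + c^4 + 23*c^2
E) c^3*10 + c*(-10) - 24 + c^4 + 23*c^2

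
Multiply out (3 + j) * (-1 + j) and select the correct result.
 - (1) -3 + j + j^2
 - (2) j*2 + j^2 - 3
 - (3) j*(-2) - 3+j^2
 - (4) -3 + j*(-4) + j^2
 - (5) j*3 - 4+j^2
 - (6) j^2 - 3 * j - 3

Expanding (3 + j) * (-1 + j):
= j*2 + j^2 - 3
2) j*2 + j^2 - 3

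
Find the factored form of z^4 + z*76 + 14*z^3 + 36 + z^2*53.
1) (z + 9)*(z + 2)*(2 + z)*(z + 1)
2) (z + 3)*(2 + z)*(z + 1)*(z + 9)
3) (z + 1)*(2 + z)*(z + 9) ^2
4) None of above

We need to factor z^4 + z*76 + 14*z^3 + 36 + z^2*53.
The factored form is (z + 9)*(z + 2)*(2 + z)*(z + 1).
1) (z + 9)*(z + 2)*(2 + z)*(z + 1)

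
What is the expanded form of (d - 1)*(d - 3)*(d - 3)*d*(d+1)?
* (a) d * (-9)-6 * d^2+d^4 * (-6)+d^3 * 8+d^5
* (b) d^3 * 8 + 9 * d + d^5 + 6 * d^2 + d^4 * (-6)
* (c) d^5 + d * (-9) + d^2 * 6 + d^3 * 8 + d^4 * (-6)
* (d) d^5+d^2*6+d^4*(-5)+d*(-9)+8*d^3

Expanding (d - 1)*(d - 3)*(d - 3)*d*(d+1):
= d^5 + d * (-9) + d^2 * 6 + d^3 * 8 + d^4 * (-6)
c) d^5 + d * (-9) + d^2 * 6 + d^3 * 8 + d^4 * (-6)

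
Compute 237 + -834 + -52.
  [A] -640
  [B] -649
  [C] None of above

First: 237 + -834 = -597
Then: -597 + -52 = -649
B) -649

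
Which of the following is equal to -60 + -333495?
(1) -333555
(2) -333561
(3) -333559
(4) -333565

-60 + -333495 = -333555
1) -333555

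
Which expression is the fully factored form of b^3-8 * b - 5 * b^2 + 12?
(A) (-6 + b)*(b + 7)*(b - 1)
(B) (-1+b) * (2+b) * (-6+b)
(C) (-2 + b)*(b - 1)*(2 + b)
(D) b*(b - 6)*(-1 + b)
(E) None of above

We need to factor b^3-8 * b - 5 * b^2 + 12.
The factored form is (-1+b) * (2+b) * (-6+b).
B) (-1+b) * (2+b) * (-6+b)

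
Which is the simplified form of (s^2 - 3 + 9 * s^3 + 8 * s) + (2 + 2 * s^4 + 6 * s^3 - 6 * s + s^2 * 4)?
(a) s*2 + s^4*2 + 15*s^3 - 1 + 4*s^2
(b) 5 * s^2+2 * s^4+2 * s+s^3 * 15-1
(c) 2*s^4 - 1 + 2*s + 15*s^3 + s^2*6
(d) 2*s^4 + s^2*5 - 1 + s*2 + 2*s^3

Adding the polynomials and combining like terms:
(s^2 - 3 + 9*s^3 + 8*s) + (2 + 2*s^4 + 6*s^3 - 6*s + s^2*4)
= 5 * s^2+2 * s^4+2 * s+s^3 * 15-1
b) 5 * s^2+2 * s^4+2 * s+s^3 * 15-1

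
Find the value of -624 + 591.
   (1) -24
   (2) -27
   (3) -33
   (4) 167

-624 + 591 = -33
3) -33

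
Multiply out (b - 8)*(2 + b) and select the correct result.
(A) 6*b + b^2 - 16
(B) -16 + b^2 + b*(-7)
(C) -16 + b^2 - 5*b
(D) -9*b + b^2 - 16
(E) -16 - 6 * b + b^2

Expanding (b - 8)*(2 + b):
= -16 - 6 * b + b^2
E) -16 - 6 * b + b^2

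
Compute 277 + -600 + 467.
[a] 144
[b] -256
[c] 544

First: 277 + -600 = -323
Then: -323 + 467 = 144
a) 144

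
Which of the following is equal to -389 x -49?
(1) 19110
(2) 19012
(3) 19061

-389 * -49 = 19061
3) 19061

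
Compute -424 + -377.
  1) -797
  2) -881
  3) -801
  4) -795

-424 + -377 = -801
3) -801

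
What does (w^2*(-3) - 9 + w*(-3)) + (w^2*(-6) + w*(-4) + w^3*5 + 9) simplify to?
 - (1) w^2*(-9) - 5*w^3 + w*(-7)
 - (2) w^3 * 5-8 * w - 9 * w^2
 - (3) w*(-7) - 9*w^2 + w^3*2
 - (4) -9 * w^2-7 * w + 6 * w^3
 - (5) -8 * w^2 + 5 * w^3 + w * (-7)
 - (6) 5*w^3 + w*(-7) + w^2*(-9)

Adding the polynomials and combining like terms:
(w^2*(-3) - 9 + w*(-3)) + (w^2*(-6) + w*(-4) + w^3*5 + 9)
= 5*w^3 + w*(-7) + w^2*(-9)
6) 5*w^3 + w*(-7) + w^2*(-9)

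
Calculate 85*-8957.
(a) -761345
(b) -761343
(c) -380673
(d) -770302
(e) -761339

85 * -8957 = -761345
a) -761345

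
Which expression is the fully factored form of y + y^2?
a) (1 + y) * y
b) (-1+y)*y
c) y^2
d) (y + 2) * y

We need to factor y + y^2.
The factored form is (1 + y) * y.
a) (1 + y) * y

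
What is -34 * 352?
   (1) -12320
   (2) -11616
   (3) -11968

-34 * 352 = -11968
3) -11968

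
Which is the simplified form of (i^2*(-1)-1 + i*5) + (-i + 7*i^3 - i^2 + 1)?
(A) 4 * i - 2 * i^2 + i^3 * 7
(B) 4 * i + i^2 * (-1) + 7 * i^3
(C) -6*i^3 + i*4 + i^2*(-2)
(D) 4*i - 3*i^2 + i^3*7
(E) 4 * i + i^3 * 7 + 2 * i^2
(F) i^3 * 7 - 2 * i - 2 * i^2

Adding the polynomials and combining like terms:
(i^2*(-1) - 1 + i*5) + (-i + 7*i^3 - i^2 + 1)
= 4 * i - 2 * i^2 + i^3 * 7
A) 4 * i - 2 * i^2 + i^3 * 7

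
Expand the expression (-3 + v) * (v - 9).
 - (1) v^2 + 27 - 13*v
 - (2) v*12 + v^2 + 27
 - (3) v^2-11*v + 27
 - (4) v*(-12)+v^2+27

Expanding (-3 + v) * (v - 9):
= v*(-12)+v^2+27
4) v*(-12)+v^2+27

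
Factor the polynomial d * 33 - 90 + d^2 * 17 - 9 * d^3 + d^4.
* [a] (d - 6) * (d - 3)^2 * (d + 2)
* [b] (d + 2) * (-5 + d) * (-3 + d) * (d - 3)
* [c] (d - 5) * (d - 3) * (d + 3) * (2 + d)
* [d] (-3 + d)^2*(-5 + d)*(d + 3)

We need to factor d * 33 - 90 + d^2 * 17 - 9 * d^3 + d^4.
The factored form is (d + 2) * (-5 + d) * (-3 + d) * (d - 3).
b) (d + 2) * (-5 + d) * (-3 + d) * (d - 3)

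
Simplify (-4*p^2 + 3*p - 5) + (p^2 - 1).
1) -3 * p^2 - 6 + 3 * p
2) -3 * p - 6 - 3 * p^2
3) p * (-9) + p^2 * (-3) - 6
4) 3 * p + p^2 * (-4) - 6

Adding the polynomials and combining like terms:
(-4*p^2 + 3*p - 5) + (p^2 - 1)
= -3 * p^2 - 6 + 3 * p
1) -3 * p^2 - 6 + 3 * p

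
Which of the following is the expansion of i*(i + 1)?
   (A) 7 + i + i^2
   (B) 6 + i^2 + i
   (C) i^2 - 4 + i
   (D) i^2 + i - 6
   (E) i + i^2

Expanding i*(i + 1):
= i + i^2
E) i + i^2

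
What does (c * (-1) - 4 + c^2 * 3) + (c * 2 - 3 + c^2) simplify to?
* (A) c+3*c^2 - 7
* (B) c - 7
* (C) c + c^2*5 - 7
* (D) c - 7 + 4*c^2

Adding the polynomials and combining like terms:
(c*(-1) - 4 + c^2*3) + (c*2 - 3 + c^2)
= c - 7 + 4*c^2
D) c - 7 + 4*c^2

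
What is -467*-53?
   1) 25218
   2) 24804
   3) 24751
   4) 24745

-467 * -53 = 24751
3) 24751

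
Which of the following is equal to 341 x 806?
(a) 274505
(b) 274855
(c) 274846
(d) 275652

341 * 806 = 274846
c) 274846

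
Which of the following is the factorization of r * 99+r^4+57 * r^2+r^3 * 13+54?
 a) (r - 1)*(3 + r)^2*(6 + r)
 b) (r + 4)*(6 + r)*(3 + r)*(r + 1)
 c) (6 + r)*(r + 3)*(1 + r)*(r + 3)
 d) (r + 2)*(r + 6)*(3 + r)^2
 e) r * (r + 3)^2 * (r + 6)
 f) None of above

We need to factor r * 99+r^4+57 * r^2+r^3 * 13+54.
The factored form is (6 + r)*(r + 3)*(1 + r)*(r + 3).
c) (6 + r)*(r + 3)*(1 + r)*(r + 3)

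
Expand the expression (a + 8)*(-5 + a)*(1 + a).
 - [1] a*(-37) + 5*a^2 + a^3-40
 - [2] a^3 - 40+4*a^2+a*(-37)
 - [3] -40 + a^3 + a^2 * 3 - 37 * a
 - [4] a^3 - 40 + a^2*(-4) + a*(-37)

Expanding (a + 8)*(-5 + a)*(1 + a):
= a^3 - 40+4*a^2+a*(-37)
2) a^3 - 40+4*a^2+a*(-37)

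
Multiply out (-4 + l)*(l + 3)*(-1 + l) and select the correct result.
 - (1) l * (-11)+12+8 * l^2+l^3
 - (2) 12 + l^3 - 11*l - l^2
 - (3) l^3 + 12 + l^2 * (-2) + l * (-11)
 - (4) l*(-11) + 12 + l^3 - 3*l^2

Expanding (-4 + l)*(l + 3)*(-1 + l):
= l^3 + 12 + l^2 * (-2) + l * (-11)
3) l^3 + 12 + l^2 * (-2) + l * (-11)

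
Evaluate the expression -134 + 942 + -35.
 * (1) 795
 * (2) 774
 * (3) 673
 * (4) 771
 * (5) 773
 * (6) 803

First: -134 + 942 = 808
Then: 808 + -35 = 773
5) 773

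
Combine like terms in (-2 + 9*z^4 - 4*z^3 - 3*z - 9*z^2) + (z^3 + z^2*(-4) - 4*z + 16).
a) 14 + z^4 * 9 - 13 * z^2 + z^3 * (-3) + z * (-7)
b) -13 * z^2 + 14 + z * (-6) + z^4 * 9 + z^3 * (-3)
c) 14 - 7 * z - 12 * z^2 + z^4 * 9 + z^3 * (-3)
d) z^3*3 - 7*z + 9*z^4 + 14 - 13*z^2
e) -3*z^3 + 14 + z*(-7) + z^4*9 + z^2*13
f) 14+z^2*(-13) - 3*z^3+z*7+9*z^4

Adding the polynomials and combining like terms:
(-2 + 9*z^4 - 4*z^3 - 3*z - 9*z^2) + (z^3 + z^2*(-4) - 4*z + 16)
= 14 + z^4 * 9 - 13 * z^2 + z^3 * (-3) + z * (-7)
a) 14 + z^4 * 9 - 13 * z^2 + z^3 * (-3) + z * (-7)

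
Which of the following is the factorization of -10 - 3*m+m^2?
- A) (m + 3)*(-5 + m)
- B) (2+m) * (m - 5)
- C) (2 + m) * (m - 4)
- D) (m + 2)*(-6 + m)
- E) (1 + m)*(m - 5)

We need to factor -10 - 3*m+m^2.
The factored form is (2+m) * (m - 5).
B) (2+m) * (m - 5)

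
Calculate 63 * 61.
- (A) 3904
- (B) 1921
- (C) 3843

63 * 61 = 3843
C) 3843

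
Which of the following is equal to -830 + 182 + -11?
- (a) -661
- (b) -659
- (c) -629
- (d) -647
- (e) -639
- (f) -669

First: -830 + 182 = -648
Then: -648 + -11 = -659
b) -659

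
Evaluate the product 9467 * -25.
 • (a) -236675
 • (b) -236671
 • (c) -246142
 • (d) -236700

9467 * -25 = -236675
a) -236675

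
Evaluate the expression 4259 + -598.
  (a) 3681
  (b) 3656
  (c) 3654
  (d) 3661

4259 + -598 = 3661
d) 3661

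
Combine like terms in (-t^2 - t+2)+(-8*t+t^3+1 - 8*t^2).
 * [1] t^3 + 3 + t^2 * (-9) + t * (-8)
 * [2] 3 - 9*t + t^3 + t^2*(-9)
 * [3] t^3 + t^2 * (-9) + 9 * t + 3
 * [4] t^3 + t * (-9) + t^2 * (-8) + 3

Adding the polynomials and combining like terms:
(-t^2 - t + 2) + (-8*t + t^3 + 1 - 8*t^2)
= 3 - 9*t + t^3 + t^2*(-9)
2) 3 - 9*t + t^3 + t^2*(-9)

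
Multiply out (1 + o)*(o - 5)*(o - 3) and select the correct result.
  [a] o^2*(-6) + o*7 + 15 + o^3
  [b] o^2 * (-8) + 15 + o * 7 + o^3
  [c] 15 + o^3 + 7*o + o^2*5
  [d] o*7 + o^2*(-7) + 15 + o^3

Expanding (1 + o)*(o - 5)*(o - 3):
= o*7 + o^2*(-7) + 15 + o^3
d) o*7 + o^2*(-7) + 15 + o^3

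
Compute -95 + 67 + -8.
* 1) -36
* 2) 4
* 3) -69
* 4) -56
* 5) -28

First: -95 + 67 = -28
Then: -28 + -8 = -36
1) -36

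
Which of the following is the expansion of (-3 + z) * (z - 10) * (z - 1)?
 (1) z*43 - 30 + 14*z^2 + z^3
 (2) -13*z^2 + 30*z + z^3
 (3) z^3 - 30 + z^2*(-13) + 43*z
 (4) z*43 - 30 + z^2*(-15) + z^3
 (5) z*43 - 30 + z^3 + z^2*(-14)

Expanding (-3 + z) * (z - 10) * (z - 1):
= z*43 - 30 + z^3 + z^2*(-14)
5) z*43 - 30 + z^3 + z^2*(-14)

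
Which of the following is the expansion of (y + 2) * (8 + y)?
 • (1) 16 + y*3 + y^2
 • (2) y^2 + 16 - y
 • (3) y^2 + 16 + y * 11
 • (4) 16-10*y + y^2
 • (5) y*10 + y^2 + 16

Expanding (y + 2) * (8 + y):
= y*10 + y^2 + 16
5) y*10 + y^2 + 16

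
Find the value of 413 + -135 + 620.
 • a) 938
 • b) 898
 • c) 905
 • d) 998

First: 413 + -135 = 278
Then: 278 + 620 = 898
b) 898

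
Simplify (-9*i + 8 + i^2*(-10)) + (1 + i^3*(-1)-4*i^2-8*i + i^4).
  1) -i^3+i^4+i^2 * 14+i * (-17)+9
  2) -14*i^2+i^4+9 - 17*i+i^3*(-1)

Adding the polynomials and combining like terms:
(-9*i + 8 + i^2*(-10)) + (1 + i^3*(-1) - 4*i^2 - 8*i + i^4)
= -14*i^2+i^4+9 - 17*i+i^3*(-1)
2) -14*i^2+i^4+9 - 17*i+i^3*(-1)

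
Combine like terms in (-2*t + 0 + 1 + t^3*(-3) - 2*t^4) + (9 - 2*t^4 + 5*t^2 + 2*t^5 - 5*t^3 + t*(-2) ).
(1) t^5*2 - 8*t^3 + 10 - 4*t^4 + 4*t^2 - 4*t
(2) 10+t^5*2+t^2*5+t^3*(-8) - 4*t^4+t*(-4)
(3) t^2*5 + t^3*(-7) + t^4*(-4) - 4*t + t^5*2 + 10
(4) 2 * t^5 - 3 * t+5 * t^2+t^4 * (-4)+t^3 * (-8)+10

Adding the polynomials and combining like terms:
(-2*t + 0 + 1 + t^3*(-3) - 2*t^4) + (9 - 2*t^4 + 5*t^2 + 2*t^5 - 5*t^3 + t*(-2))
= 10+t^5*2+t^2*5+t^3*(-8) - 4*t^4+t*(-4)
2) 10+t^5*2+t^2*5+t^3*(-8) - 4*t^4+t*(-4)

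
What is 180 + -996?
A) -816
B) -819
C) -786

180 + -996 = -816
A) -816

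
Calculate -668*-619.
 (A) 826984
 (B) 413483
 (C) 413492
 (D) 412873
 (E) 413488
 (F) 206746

-668 * -619 = 413492
C) 413492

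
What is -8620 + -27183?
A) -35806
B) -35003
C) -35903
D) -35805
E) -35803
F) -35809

-8620 + -27183 = -35803
E) -35803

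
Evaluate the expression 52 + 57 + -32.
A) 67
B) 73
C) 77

First: 52 + 57 = 109
Then: 109 + -32 = 77
C) 77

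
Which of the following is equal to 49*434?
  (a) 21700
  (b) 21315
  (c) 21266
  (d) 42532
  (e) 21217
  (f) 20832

49 * 434 = 21266
c) 21266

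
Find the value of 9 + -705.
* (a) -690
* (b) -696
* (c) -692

9 + -705 = -696
b) -696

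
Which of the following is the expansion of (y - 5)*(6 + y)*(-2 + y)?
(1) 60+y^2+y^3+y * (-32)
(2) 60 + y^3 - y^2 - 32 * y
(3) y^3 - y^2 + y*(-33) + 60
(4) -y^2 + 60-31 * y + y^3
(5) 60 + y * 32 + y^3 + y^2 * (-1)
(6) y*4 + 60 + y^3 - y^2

Expanding (y - 5)*(6 + y)*(-2 + y):
= 60 + y^3 - y^2 - 32 * y
2) 60 + y^3 - y^2 - 32 * y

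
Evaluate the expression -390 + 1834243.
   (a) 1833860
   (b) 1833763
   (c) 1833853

-390 + 1834243 = 1833853
c) 1833853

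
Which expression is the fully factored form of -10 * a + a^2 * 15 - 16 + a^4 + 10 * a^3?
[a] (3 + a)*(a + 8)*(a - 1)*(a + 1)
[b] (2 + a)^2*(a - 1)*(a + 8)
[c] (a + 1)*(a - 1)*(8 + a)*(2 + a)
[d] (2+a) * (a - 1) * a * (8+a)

We need to factor -10 * a + a^2 * 15 - 16 + a^4 + 10 * a^3.
The factored form is (a + 1)*(a - 1)*(8 + a)*(2 + a).
c) (a + 1)*(a - 1)*(8 + a)*(2 + a)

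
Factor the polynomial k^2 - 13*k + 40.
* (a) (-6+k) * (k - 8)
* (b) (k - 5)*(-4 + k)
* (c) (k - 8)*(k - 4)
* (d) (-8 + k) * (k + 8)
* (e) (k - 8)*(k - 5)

We need to factor k^2 - 13*k + 40.
The factored form is (k - 8)*(k - 5).
e) (k - 8)*(k - 5)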